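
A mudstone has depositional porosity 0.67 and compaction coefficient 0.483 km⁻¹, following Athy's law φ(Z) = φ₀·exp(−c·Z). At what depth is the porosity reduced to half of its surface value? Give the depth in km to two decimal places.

φ/φ₀ = 1/2 ⇒ exp(−c·Z) = 1/2 ⇒ Z = ln(2) / c
Z = 0.6931 / 0.483 = 1.435 km

1.44 km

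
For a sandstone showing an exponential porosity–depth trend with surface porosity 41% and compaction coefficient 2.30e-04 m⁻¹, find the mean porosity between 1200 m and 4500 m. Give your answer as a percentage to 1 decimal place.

21.8%

Working in km (1 km = 1000 m; c in km⁻¹ = c in m⁻¹ × 1000):
⟨φ⟩ = (1/(z₂−z₁)) ∫ φ₀ e^(−cz) dz = φ₀·(e^(−c·z₁) − e^(−c·z₂)) / (c·(z₂−z₁))
e^(−0.23×1.2) = 0.7588; e^(−0.23×4.5) = 0.3552
⟨φ⟩ = 0.41 × (0.7588 − 0.3552) / (0.23 × 3.3) = 0.41 × 0.5317 = 0.2180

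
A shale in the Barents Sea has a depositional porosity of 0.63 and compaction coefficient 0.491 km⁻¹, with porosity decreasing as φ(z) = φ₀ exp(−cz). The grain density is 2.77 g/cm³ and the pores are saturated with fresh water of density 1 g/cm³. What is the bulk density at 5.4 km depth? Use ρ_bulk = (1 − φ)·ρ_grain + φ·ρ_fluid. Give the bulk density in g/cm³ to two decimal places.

2.69 g/cm³

Porosity at depth: φ = 0.63·exp(−0.491×5.4) = 0.63×0.0706 = 0.0444
Bulk density: ρ_b = (1−φ)ρ_g + φ·ρ_f = 0.9556×2.77 + 0.0444×1
       = 2.647 + 0.044 = 2.691 g/cm³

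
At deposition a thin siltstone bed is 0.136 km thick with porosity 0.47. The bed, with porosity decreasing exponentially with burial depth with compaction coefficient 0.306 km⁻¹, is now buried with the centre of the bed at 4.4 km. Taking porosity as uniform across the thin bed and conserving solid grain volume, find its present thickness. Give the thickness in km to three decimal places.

0.082 km

Porosity at 4.4 km: n = 0.47·exp(−0.306×4.4) = 0.1223
Solid-volume conservation: h(1−n) = h₀(1−n₀) ⇒ h = h₀·(1−n₀)/(1−n)
h = 0.136 × (1 − 0.47)/(1 − 0.1223) = 0.136 × 0.6038 = 0.0821 km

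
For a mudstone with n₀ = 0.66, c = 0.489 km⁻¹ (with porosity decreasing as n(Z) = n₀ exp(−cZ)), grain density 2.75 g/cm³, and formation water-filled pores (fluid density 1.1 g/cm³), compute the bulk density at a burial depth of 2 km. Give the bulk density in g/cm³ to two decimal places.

Porosity at depth: n = 0.66·exp(−0.489×2) = 0.66×0.3761 = 0.2482
Bulk density: ρ_b = (1−n)ρ_g + n·ρ_f = 0.7518×2.75 + 0.2482×1.1
       = 2.067 + 0.273 = 2.340 g/cm³

2.34 g/cm³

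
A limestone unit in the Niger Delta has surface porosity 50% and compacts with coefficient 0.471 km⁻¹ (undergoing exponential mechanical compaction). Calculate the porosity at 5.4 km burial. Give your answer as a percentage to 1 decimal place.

3.9%

n = n₀·exp(−c·Z) = 0.5 × exp(−0.471 × 5.4) = 0.5 × exp(−2.543)
  = 0.5 × 0.0786 = 0.0393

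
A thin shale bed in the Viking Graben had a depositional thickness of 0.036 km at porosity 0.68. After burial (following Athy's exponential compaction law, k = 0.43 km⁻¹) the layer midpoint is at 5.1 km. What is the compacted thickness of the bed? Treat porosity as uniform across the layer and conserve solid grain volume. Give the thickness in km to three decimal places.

0.012 km

Porosity at 5.1 km: phi = 0.68·exp(−0.43×5.1) = 0.0759
Solid-volume conservation: h(1−phi) = h₀(1−phi₀) ⇒ h = h₀·(1−phi₀)/(1−phi)
h = 0.036 × (1 − 0.68)/(1 − 0.0759) = 0.036 × 0.3463 = 0.0125 km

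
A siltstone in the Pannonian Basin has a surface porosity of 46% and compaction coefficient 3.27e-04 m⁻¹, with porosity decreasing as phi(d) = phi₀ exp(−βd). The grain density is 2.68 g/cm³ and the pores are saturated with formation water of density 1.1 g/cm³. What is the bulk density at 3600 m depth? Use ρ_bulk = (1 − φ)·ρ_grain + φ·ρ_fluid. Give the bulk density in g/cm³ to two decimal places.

Working in km (1 km = 1000 m; β in km⁻¹ = β in m⁻¹ × 1000):
Porosity at depth: phi = 0.46·exp(−0.327×3.6) = 0.46×0.3081 = 0.1417
Bulk density: ρ_b = (1−phi)ρ_g + phi·ρ_f = 0.8583×2.68 + 0.1417×1.1
       = 2.300 + 0.156 = 2.456 g/cm³

2.46 g/cm³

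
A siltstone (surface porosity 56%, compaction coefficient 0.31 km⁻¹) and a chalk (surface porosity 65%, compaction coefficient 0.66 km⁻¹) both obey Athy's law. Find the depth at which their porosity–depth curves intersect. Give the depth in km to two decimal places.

0.43 km

Set phi₀ₐ e^(−kₐd) = phi₀ᵦ e^(−kᵦd) ⇒ ln(phi₀ₐ/phi₀ᵦ) = (kₐ − kᵦ)·d
d = ln(0.56/0.65) / (0.31 − 0.66) = -0.1490 / -0.35 = 0.426 km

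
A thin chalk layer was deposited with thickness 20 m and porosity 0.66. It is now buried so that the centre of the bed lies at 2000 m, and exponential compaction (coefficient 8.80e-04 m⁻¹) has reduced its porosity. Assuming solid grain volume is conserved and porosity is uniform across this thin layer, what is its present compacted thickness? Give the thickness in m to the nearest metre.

Working in km (1 km = 1000 m; k in km⁻¹ = k in m⁻¹ × 1000):
Porosity at 2 km: phi = 0.66·exp(−0.88×2) = 0.1135
Solid-volume conservation: h(1−phi) = h₀(1−phi₀) ⇒ h = h₀·(1−phi₀)/(1−phi)
h = 0.02 × (1 − 0.66)/(1 − 0.1135) = 0.02 × 0.3836 = 0.0077 km

8 m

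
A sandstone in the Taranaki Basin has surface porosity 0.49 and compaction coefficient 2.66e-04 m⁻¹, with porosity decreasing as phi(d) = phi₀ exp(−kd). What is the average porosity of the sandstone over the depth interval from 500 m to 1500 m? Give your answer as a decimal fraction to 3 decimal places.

0.377

Working in km (1 km = 1000 m; k in km⁻¹ = k in m⁻¹ × 1000):
⟨phi⟩ = (1/(d₂−d₁)) ∫ phi₀ e^(−kd) dd = phi₀·(e^(−k·d₁) − e^(−k·d₂)) / (k·(d₂−d₁))
e^(−0.266×0.5) = 0.8755; e^(−0.266×1.5) = 0.6710
⟨phi⟩ = 0.49 × (0.8755 − 0.6710) / (0.266 × 1) = 0.49 × 0.7687 = 0.3767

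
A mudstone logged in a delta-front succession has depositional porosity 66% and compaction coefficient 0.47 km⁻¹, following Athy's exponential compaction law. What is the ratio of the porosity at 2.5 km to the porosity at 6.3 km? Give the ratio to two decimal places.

phi(d₁)/phi(d₂) = e^(−c·d₁)/e^(−c·d₂) = e^{c(d₂−d₁)}
= exp(0.47 × 3.8) = exp(1.786) = 5.9655

5.97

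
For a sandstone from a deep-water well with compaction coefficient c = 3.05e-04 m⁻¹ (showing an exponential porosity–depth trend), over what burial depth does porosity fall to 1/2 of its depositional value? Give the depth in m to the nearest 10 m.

Working in km (1 km = 1000 m; c in km⁻¹ = c in m⁻¹ × 1000):
n/n₀ = 1/2 ⇒ exp(−c·Z) = 1/2 ⇒ Z = ln(2) / c
Z = 0.6931 / 0.305 = 2.273 km

2270 m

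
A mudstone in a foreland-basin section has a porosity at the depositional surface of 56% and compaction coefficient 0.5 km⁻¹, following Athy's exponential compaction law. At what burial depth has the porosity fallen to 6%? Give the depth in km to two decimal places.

Invert Athy's law: d = ln(φ₀/φ) / β
d = ln(0.56/0.06) / 0.5 = ln(9.333) / 0.5 = 2.2336 / 0.5 = 4.467 km

4.47 km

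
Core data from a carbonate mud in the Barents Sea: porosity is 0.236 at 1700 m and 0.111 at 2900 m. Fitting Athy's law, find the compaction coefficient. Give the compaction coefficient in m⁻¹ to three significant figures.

Working in km (1 km = 1000 m; β in km⁻¹ = β in m⁻¹ × 1000):
Athy: phi(Z) = phi₀ e^(−βZ) ⇒ phi₁/phi₂ = e^{β(Z₂−Z₁)} ⇒ β = ln(phi₁/phi₂)/(Z₂−Z₁)
β = ln(0.236/0.111) / (2.9 − 1.7) = ln(2.126) / 1.2 = 0.7543 / 1.2 = 0.6286 km⁻¹

0.000629 m⁻¹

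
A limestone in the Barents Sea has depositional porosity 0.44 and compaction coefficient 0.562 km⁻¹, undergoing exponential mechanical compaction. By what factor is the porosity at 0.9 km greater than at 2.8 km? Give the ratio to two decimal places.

2.91

phi(Z₁)/phi(Z₂) = e^(−β·Z₁)/e^(−β·Z₂) = e^{β(Z₂−Z₁)}
= exp(0.562 × 1.9) = exp(1.068) = 2.9090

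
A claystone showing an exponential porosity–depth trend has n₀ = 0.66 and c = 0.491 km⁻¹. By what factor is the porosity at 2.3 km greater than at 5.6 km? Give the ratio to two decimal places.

n(d₁)/n(d₂) = e^(−c·d₁)/e^(−c·d₂) = e^{c(d₂−d₁)}
= exp(0.491 × 3.3) = exp(1.62) = 5.0546

5.05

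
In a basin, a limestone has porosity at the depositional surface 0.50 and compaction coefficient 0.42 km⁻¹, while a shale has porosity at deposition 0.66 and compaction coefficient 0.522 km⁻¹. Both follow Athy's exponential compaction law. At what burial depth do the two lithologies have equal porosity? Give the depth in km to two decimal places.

Set phi₀ₐ e^(−βₐz) = phi₀ᵦ e^(−βᵦz) ⇒ ln(phi₀ₐ/phi₀ᵦ) = (βₐ − βᵦ)·z
z = ln(0.5/0.66) / (0.42 − 0.522) = -0.2776 / -0.102 = 2.722 km

2.72 km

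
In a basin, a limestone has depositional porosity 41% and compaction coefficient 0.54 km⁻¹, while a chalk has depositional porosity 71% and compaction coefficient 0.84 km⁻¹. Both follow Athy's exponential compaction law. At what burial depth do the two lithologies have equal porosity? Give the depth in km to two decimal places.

Set φ₀ₐ e^(−kₐd) = φ₀ᵦ e^(−kᵦd) ⇒ ln(φ₀ₐ/φ₀ᵦ) = (kₐ − kᵦ)·d
d = ln(0.41/0.71) / (0.54 − 0.84) = -0.5491 / -0.3 = 1.830 km

1.83 km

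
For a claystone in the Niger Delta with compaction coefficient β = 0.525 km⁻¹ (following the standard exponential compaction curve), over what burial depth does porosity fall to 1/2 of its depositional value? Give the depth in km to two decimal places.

n/n₀ = 1/2 ⇒ exp(−β·Z) = 1/2 ⇒ Z = ln(2) / β
Z = 0.6931 / 0.525 = 1.320 km

1.32 km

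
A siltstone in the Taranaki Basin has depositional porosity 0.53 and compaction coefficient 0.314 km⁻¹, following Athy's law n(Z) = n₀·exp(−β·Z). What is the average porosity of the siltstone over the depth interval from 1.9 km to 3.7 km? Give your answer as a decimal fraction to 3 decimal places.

0.223

⟨n⟩ = (1/(Z₂−Z₁)) ∫ n₀ e^(−βZ) dZ = n₀·(e^(−β·Z₁) − e^(−β·Z₂)) / (β·(Z₂−Z₁))
e^(−0.314×1.9) = 0.5507; e^(−0.314×3.7) = 0.3129
⟨n⟩ = 0.53 × (0.5507 − 0.3129) / (0.314 × 1.8) = 0.53 × 0.4207 = 0.2230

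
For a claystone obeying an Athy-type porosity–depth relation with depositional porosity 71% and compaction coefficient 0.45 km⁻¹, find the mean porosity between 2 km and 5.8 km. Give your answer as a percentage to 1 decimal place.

⟨phi⟩ = (1/(d₂−d₁)) ∫ phi₀ e^(−kd) dd = phi₀·(e^(−k·d₁) − e^(−k·d₂)) / (k·(d₂−d₁))
e^(−0.45×2) = 0.4066; e^(−0.45×5.8) = 0.0735
⟨phi⟩ = 0.71 × (0.4066 − 0.0735) / (0.45 × 3.8) = 0.71 × 0.1948 = 0.1383

13.8%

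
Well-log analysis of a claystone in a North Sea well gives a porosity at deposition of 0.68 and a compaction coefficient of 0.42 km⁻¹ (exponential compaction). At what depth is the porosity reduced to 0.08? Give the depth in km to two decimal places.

5.10 km

Invert Athy's law: d = ln(n₀/n) / β
d = ln(0.68/0.08) / 0.42 = ln(8.5) / 0.42 = 2.1401 / 0.42 = 5.095 km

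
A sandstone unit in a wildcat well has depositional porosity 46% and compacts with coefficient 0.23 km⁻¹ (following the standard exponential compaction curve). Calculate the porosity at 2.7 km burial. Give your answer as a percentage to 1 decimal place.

24.7%

phi = phi₀·exp(−c·z) = 0.46 × exp(−0.23 × 2.7) = 0.46 × exp(−0.621)
  = 0.46 × 0.5374 = 0.2472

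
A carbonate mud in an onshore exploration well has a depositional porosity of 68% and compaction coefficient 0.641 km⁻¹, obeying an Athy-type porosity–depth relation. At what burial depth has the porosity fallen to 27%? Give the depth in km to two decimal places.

1.44 km

Invert Athy's law: Z = ln(n₀/n) / k
Z = ln(0.68/0.27) / 0.641 = ln(2.519) / 0.641 = 0.9237 / 0.641 = 1.441 km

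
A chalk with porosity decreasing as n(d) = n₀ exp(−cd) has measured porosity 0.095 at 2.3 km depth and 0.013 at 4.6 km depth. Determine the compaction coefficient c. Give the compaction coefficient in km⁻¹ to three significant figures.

0.865 km⁻¹

Athy: n(d) = n₀ e^(−cd) ⇒ n₁/n₂ = e^{c(d₂−d₁)} ⇒ c = ln(n₁/n₂)/(d₂−d₁)
c = ln(0.095/0.013) / (4.6 − 2.3) = ln(7.308) / 2.3 = 1.9889 / 2.3 = 0.8648 km⁻¹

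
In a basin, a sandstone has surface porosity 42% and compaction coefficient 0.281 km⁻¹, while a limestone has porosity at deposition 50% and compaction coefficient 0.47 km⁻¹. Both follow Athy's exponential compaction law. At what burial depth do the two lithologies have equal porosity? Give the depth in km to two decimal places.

0.92 km

Set n₀ₐ e^(−kₐz) = n₀ᵦ e^(−kᵦz) ⇒ ln(n₀ₐ/n₀ᵦ) = (kₐ − kᵦ)·z
z = ln(0.42/0.5) / (0.281 − 0.47) = -0.1744 / -0.189 = 0.923 km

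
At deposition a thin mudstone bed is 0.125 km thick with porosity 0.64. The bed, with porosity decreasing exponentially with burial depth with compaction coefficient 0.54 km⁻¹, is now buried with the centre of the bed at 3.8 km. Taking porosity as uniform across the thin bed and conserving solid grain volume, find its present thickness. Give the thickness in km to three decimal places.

0.049 km

Porosity at 3.8 km: φ = 0.64·exp(−0.54×3.8) = 0.0822
Solid-volume conservation: h(1−φ) = h₀(1−φ₀) ⇒ h = h₀·(1−φ₀)/(1−φ)
h = 0.125 × (1 − 0.64)/(1 − 0.0822) = 0.125 × 0.3923 = 0.0490 km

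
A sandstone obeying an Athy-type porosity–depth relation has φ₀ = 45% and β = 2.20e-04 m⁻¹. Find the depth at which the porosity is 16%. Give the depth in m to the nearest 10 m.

4700 m

Working in km (1 km = 1000 m; β in km⁻¹ = β in m⁻¹ × 1000):
Invert Athy's law: Z = ln(φ₀/φ) / β
Z = ln(0.45/0.16) / 0.22 = ln(2.812) / 0.22 = 1.0341 / 0.22 = 4.700 km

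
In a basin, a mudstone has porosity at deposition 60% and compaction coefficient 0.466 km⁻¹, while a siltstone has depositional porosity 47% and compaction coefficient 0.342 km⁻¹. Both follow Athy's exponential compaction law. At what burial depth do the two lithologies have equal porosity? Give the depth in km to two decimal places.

1.97 km

Set φ₀ₐ e^(−cₐZ) = φ₀ᵦ e^(−cᵦZ) ⇒ ln(φ₀ₐ/φ₀ᵦ) = (cₐ − cᵦ)·Z
Z = ln(0.6/0.47) / (0.466 − 0.342) = 0.2442 / 0.124 = 1.969 km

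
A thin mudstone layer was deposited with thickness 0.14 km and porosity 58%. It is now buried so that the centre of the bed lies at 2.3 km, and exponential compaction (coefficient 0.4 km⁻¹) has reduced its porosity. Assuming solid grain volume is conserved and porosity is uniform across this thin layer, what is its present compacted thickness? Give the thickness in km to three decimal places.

Porosity at 2.3 km: phi = 0.58·exp(−0.4×2.3) = 0.2311
Solid-volume conservation: h(1−phi) = h₀(1−phi₀) ⇒ h = h₀·(1−phi₀)/(1−phi)
h = 0.14 × (1 − 0.58)/(1 − 0.2311) = 0.14 × 0.5463 = 0.0765 km

0.076 km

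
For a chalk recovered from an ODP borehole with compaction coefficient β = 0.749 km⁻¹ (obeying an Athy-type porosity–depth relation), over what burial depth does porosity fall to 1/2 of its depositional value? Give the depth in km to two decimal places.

phi/phi₀ = 1/2 ⇒ exp(−β·d) = 1/2 ⇒ d = ln(2) / β
d = 0.6931 / 0.749 = 0.925 km

0.93 km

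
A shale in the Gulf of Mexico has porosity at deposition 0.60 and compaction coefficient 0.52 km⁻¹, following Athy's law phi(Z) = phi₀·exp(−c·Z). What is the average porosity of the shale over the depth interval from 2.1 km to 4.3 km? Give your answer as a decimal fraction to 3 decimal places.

0.120

⟨phi⟩ = (1/(Z₂−Z₁)) ∫ phi₀ e^(−cZ) dZ = phi₀·(e^(−c·Z₁) − e^(−c·Z₂)) / (c·(Z₂−Z₁))
e^(−0.52×2.1) = 0.3355; e^(−0.52×4.3) = 0.1069
⟨phi⟩ = 0.6 × (0.3355 − 0.1069) / (0.52 × 2.2) = 0.6 × 0.1999 = 0.1199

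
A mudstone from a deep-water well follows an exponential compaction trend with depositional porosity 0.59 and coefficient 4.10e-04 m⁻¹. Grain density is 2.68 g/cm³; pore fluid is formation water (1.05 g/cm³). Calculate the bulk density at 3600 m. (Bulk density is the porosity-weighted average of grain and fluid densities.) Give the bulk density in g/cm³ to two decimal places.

2.46 g/cm³

Working in km (1 km = 1000 m; k in km⁻¹ = k in m⁻¹ × 1000):
Porosity at depth: φ = 0.59·exp(−0.41×3.6) = 0.59×0.2286 = 0.1348
Bulk density: ρ_b = (1−φ)ρ_g + φ·ρ_f = 0.8652×2.68 + 0.1348×1.05
       = 2.319 + 0.142 = 2.460 g/cm³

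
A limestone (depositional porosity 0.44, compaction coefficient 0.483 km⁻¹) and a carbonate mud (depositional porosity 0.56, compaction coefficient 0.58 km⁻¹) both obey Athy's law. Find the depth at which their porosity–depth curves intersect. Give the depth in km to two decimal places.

2.49 km

Set n₀ₐ e^(−cₐd) = n₀ᵦ e^(−cᵦd) ⇒ ln(n₀ₐ/n₀ᵦ) = (cₐ − cᵦ)·d
d = ln(0.44/0.56) / (0.483 − 0.58) = -0.2412 / -0.097 = 2.486 km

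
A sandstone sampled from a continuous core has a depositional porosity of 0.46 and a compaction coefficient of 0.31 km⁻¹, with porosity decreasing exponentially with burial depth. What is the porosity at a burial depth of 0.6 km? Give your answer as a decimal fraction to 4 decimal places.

n = n₀·exp(−k·d) = 0.46 × exp(−0.31 × 0.6) = 0.46 × exp(−0.186)
  = 0.46 × 0.8303 = 0.3819

0.3819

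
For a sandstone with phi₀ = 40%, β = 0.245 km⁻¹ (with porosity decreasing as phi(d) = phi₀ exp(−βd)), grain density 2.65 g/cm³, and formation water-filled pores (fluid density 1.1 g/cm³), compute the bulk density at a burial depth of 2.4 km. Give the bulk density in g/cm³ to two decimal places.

2.31 g/cm³

Porosity at depth: phi = 0.4·exp(−0.245×2.4) = 0.4×0.5554 = 0.2222
Bulk density: ρ_b = (1−phi)ρ_g + phi·ρ_f = 0.7778×2.65 + 0.2222×1.1
       = 2.061 + 0.244 = 2.306 g/cm³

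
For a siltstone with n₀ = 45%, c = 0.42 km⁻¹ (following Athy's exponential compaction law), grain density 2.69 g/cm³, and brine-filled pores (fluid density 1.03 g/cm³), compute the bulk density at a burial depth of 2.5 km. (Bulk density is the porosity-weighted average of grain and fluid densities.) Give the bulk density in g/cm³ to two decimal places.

Porosity at depth: n = 0.45·exp(−0.42×2.5) = 0.45×0.3499 = 0.1575
Bulk density: ρ_b = (1−n)ρ_g + n·ρ_f = 0.8425×2.69 + 0.1575×1.03
       = 2.266 + 0.162 = 2.429 g/cm³

2.43 g/cm³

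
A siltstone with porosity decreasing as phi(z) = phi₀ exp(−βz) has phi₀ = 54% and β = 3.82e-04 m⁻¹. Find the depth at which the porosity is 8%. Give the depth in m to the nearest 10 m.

5000 m

Working in km (1 km = 1000 m; β in km⁻¹ = β in m⁻¹ × 1000):
Invert Athy's law: z = ln(phi₀/phi) / β
z = ln(0.54/0.08) / 0.382 = ln(6.75) / 0.382 = 1.9095 / 0.382 = 4.999 km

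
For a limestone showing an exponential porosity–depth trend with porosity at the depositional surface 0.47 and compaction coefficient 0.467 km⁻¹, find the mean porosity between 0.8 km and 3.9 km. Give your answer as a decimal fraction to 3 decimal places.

0.171

⟨phi⟩ = (1/(Z₂−Z₁)) ∫ phi₀ e^(−βZ) dZ = phi₀·(e^(−β·Z₁) − e^(−β·Z₂)) / (β·(Z₂−Z₁))
e^(−0.467×0.8) = 0.6883; e^(−0.467×3.9) = 0.1618
⟨phi⟩ = 0.47 × (0.6883 − 0.1618) / (0.467 × 3.1) = 0.47 × 0.3636 = 0.1709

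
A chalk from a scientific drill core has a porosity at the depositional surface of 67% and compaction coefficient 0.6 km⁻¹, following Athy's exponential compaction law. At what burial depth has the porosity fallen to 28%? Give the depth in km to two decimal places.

1.45 km

Invert Athy's law: Z = ln(phi₀/phi) / k
Z = ln(0.67/0.28) / 0.6 = ln(2.393) / 0.6 = 0.8725 / 0.6 = 1.454 km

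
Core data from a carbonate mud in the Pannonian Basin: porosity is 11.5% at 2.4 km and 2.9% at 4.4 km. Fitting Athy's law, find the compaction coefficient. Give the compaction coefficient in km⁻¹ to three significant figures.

Athy: phi(d) = phi₀ e^(−cd) ⇒ phi₁/phi₂ = e^{c(d₂−d₁)} ⇒ c = ln(phi₁/phi₂)/(d₂−d₁)
c = ln(0.115/0.029) / (4.4 − 2.4) = ln(3.966) / 2 = 1.3776 / 2 = 0.6888 km⁻¹

0.689 km⁻¹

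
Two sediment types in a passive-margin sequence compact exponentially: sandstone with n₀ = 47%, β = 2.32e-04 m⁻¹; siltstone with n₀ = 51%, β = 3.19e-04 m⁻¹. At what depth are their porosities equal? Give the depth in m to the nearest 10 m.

940 m

Working in km (1 km = 1000 m; β in km⁻¹ = β in m⁻¹ × 1000):
Set n₀ₐ e^(−βₐZ) = n₀ᵦ e^(−βᵦZ) ⇒ ln(n₀ₐ/n₀ᵦ) = (βₐ − βᵦ)·Z
Z = ln(0.47/0.51) / (0.232 − 0.319) = -0.0817 / -0.087 = 0.939 km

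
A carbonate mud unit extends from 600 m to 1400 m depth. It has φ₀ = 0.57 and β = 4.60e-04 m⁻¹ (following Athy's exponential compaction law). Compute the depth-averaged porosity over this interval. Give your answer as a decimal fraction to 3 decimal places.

Working in km (1 km = 1000 m; β in km⁻¹ = β in m⁻¹ × 1000):
⟨φ⟩ = (1/(z₂−z₁)) ∫ φ₀ e^(−βz) dz = φ₀·(e^(−β·z₁) − e^(−β·z₂)) / (β·(z₂−z₁))
e^(−0.46×0.6) = 0.7588; e^(−0.46×1.4) = 0.5252
⟨φ⟩ = 0.57 × (0.7588 − 0.5252) / (0.46 × 0.8) = 0.57 × 0.6349 = 0.3619

0.362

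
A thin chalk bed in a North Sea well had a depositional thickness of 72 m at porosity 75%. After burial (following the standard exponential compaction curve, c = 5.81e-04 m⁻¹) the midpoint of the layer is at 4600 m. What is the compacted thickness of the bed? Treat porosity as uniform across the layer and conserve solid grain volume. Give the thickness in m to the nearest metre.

19 m

Working in km (1 km = 1000 m; c in km⁻¹ = c in m⁻¹ × 1000):
Porosity at 4.6 km: n = 0.75·exp(−0.581×4.6) = 0.0518
Solid-volume conservation: h(1−n) = h₀(1−n₀) ⇒ h = h₀·(1−n₀)/(1−n)
h = 0.072 × (1 − 0.75)/(1 − 0.0518) = 0.072 × 0.2637 = 0.0190 km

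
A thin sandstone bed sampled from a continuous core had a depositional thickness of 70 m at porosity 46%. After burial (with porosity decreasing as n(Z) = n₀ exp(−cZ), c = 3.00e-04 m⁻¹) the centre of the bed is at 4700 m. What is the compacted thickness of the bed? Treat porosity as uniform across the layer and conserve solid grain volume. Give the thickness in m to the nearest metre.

43 m

Working in km (1 km = 1000 m; c in km⁻¹ = c in m⁻¹ × 1000):
Porosity at 4.7 km: n = 0.46·exp(−0.3×4.7) = 0.1123
Solid-volume conservation: h(1−n) = h₀(1−n₀) ⇒ h = h₀·(1−n₀)/(1−n)
h = 0.07 × (1 − 0.46)/(1 − 0.1123) = 0.07 × 0.6083 = 0.0426 km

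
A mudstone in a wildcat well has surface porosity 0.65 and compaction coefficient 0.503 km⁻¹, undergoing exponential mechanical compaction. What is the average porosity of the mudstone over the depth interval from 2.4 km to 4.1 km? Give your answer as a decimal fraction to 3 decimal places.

0.131

⟨phi⟩ = (1/(d₂−d₁)) ∫ phi₀ e^(−βd) dd = phi₀·(e^(−β·d₁) − e^(−β·d₂)) / (β·(d₂−d₁))
e^(−0.503×2.4) = 0.2990; e^(−0.503×4.1) = 0.1272
⟨phi⟩ = 0.65 × (0.2990 − 0.1272) / (0.503 × 1.7) = 0.65 × 0.2010 = 0.1306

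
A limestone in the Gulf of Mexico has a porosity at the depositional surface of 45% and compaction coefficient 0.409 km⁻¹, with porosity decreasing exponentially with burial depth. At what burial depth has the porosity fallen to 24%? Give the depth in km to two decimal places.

Invert Athy's law: d = ln(phi₀/phi) / k
d = ln(0.45/0.24) / 0.409 = ln(1.875) / 0.409 = 0.6286 / 0.409 = 1.537 km

1.54 km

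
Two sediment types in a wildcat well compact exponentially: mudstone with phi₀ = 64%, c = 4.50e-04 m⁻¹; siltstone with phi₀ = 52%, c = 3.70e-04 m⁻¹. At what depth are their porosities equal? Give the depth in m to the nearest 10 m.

2600 m

Working in km (1 km = 1000 m; c in km⁻¹ = c in m⁻¹ × 1000):
Set phi₀ₐ e^(−cₐd) = phi₀ᵦ e^(−cᵦd) ⇒ ln(phi₀ₐ/phi₀ᵦ) = (cₐ − cᵦ)·d
d = ln(0.64/0.52) / (0.45 − 0.37) = 0.2076 / 0.08 = 2.595 km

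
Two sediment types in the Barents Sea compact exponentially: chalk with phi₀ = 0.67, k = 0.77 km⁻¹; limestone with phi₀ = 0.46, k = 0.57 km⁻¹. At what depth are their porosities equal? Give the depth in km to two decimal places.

Set phi₀ₐ e^(−kₐz) = phi₀ᵦ e^(−kᵦz) ⇒ ln(phi₀ₐ/phi₀ᵦ) = (kₐ − kᵦ)·z
z = ln(0.67/0.46) / (0.77 − 0.57) = 0.3761 / 0.2 = 1.880 km

1.88 km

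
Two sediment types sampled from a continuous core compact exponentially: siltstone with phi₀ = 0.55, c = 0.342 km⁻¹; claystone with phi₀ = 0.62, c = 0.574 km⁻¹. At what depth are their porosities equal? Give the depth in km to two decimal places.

0.52 km

Set phi₀ₐ e^(−cₐd) = phi₀ᵦ e^(−cᵦd) ⇒ ln(phi₀ₐ/phi₀ᵦ) = (cₐ − cᵦ)·d
d = ln(0.55/0.62) / (0.342 − 0.574) = -0.1198 / -0.232 = 0.516 km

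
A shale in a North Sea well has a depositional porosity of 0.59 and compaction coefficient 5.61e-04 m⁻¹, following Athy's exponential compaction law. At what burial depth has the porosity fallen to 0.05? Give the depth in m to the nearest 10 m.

Working in km (1 km = 1000 m; β in km⁻¹ = β in m⁻¹ × 1000):
Invert Athy's law: Z = ln(n₀/n) / β
Z = ln(0.59/0.05) / 0.561 = ln(11.8) / 0.561 = 2.4681 / 0.561 = 4.399 km

4400 m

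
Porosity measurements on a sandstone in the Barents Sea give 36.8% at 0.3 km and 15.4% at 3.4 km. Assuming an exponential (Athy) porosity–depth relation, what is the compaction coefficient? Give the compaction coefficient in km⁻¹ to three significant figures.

0.281 km⁻¹

Athy: phi(Z) = phi₀ e^(−kZ) ⇒ phi₁/phi₂ = e^{k(Z₂−Z₁)} ⇒ k = ln(phi₁/phi₂)/(Z₂−Z₁)
k = ln(0.368/0.154) / (3.4 − 0.3) = ln(2.39) / 3.1 = 0.8711 / 3.1 = 0.281 km⁻¹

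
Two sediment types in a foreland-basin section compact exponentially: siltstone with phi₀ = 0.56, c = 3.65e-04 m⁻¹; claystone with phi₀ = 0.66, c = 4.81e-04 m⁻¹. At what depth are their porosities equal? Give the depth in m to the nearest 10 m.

Working in km (1 km = 1000 m; c in km⁻¹ = c in m⁻¹ × 1000):
Set phi₀ₐ e^(−cₐZ) = phi₀ᵦ e^(−cᵦZ) ⇒ ln(phi₀ₐ/phi₀ᵦ) = (cₐ − cᵦ)·Z
Z = ln(0.56/0.66) / (0.365 − 0.481) = -0.1643 / -0.116 = 1.416 km

1420 m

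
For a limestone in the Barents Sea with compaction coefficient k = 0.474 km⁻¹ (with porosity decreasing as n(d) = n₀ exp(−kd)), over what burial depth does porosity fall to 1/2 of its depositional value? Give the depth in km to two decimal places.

1.46 km

n/n₀ = 1/2 ⇒ exp(−k·d) = 1/2 ⇒ d = ln(2) / k
d = 0.6931 / 0.474 = 1.462 km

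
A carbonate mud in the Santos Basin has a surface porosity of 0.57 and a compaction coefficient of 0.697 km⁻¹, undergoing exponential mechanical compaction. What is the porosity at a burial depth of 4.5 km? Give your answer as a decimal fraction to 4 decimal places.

0.0248

phi = phi₀·exp(−k·Z) = 0.57 × exp(−0.697 × 4.5) = 0.57 × exp(−3.136)
  = 0.57 × 0.0434 = 0.0248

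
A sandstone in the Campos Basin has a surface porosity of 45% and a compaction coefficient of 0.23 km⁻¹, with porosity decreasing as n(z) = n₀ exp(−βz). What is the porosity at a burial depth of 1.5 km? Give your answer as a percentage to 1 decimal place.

n = n₀·exp(−β·z) = 0.45 × exp(−0.23 × 1.5) = 0.45 × exp(−0.345)
  = 0.45 × 0.7082 = 0.3187

31.9%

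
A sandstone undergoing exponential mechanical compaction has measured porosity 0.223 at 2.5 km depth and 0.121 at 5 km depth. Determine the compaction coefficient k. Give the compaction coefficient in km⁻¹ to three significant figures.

Athy: phi(Z) = phi₀ e^(−kZ) ⇒ phi₁/phi₂ = e^{k(Z₂−Z₁)} ⇒ k = ln(phi₁/phi₂)/(Z₂−Z₁)
k = ln(0.223/0.121) / (5 − 2.5) = ln(1.843) / 2.5 = 0.6114 / 2.5 = 0.2446 km⁻¹

0.245 km⁻¹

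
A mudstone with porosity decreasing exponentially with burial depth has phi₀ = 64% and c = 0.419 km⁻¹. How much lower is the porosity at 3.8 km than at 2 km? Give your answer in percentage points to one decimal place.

phi(2) = 0.64·e^(−0.419×2) = 0.2768
phi(3.8) = 0.64·e^(−0.419×3.8) = 0.1302
Δphi = 0.2768 − 0.1302 = 0.1466

14.7 percentage points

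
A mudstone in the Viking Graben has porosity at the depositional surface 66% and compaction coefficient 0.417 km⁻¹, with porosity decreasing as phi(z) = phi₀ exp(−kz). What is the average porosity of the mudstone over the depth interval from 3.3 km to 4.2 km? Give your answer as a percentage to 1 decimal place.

13.9%

⟨phi⟩ = (1/(z₂−z₁)) ∫ phi₀ e^(−kz) dz = phi₀·(e^(−k·z₁) − e^(−k·z₂)) / (k·(z₂−z₁))
e^(−0.417×3.3) = 0.2526; e^(−0.417×4.2) = 0.1735
⟨phi⟩ = 0.66 × (0.2526 − 0.1735) / (0.417 × 0.9) = 0.66 × 0.2106 = 0.1390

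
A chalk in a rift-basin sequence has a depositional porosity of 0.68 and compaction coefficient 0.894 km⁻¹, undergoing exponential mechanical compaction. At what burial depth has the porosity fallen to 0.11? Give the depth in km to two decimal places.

Invert Athy's law: d = ln(n₀/n) / β
d = ln(0.68/0.11) / 0.894 = ln(6.182) / 0.894 = 1.8216 / 0.894 = 2.038 km

2.04 km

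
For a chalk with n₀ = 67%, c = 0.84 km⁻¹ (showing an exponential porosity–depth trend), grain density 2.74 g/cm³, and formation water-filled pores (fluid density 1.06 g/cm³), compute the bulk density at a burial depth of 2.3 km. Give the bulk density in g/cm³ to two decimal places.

2.58 g/cm³

Porosity at depth: n = 0.67·exp(−0.84×2.3) = 0.67×0.1449 = 0.0971
Bulk density: ρ_b = (1−n)ρ_g + n·ρ_f = 0.9029×2.74 + 0.0971×1.06
       = 2.474 + 0.103 = 2.577 g/cm³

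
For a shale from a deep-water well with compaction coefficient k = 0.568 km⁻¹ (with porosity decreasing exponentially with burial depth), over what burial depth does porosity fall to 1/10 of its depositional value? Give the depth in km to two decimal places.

phi/phi₀ = 1/10 ⇒ exp(−k·z) = 1/10 ⇒ z = ln(10) / k
z = 2.3026 / 0.568 = 4.054 km

4.05 km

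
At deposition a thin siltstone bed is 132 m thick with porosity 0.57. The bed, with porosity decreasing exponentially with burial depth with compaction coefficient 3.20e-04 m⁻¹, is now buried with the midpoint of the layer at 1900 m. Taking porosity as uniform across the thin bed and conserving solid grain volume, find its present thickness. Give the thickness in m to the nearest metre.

82 m

Working in km (1 km = 1000 m; k in km⁻¹ = k in m⁻¹ × 1000):
Porosity at 1.9 km: φ = 0.57·exp(−0.32×1.9) = 0.3103
Solid-volume conservation: h(1−φ) = h₀(1−φ₀) ⇒ h = h₀·(1−φ₀)/(1−φ)
h = 0.132 × (1 − 0.57)/(1 − 0.3103) = 0.132 × 0.6235 = 0.0823 km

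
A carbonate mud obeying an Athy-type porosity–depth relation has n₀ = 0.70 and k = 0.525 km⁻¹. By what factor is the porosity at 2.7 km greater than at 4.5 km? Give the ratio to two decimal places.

n(Z₁)/n(Z₂) = e^(−k·Z₁)/e^(−k·Z₂) = e^{k(Z₂−Z₁)}
= exp(0.525 × 1.8) = exp(0.945) = 2.5728

2.57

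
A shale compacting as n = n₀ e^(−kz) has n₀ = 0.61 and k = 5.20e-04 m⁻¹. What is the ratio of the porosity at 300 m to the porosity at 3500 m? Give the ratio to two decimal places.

5.28

Working in km (1 km = 1000 m; k in km⁻¹ = k in m⁻¹ × 1000):
n(z₁)/n(z₂) = e^(−k·z₁)/e^(−k·z₂) = e^{k(z₂−z₁)}
= exp(0.52 × 3.2) = exp(1.664) = 5.2804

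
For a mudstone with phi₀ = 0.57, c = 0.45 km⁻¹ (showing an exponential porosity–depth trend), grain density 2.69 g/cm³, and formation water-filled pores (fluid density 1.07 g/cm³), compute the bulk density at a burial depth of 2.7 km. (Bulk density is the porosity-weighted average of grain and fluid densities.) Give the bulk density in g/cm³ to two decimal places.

2.42 g/cm³

Porosity at depth: phi = 0.57·exp(−0.45×2.7) = 0.57×0.2967 = 0.1691
Bulk density: ρ_b = (1−phi)ρ_g + phi·ρ_f = 0.8309×2.69 + 0.1691×1.07
       = 2.235 + 0.181 = 2.416 g/cm³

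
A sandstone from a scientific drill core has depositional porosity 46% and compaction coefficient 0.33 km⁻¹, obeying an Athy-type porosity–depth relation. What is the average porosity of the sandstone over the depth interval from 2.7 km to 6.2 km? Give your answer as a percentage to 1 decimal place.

⟨n⟩ = (1/(d₂−d₁)) ∫ n₀ e^(−kd) dd = n₀·(e^(−k·d₁) − e^(−k·d₂)) / (k·(d₂−d₁))
e^(−0.33×2.7) = 0.4102; e^(−0.33×6.2) = 0.1293
⟨n⟩ = 0.46 × (0.4102 − 0.1293) / (0.33 × 3.5) = 0.46 × 0.2433 = 0.1119

11.2%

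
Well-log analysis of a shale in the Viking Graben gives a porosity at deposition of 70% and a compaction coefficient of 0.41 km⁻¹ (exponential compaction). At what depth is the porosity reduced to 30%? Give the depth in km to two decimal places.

2.07 km

Invert Athy's law: z = ln(φ₀/φ) / c
z = ln(0.7/0.3) / 0.41 = ln(2.333) / 0.41 = 0.8473 / 0.41 = 2.067 km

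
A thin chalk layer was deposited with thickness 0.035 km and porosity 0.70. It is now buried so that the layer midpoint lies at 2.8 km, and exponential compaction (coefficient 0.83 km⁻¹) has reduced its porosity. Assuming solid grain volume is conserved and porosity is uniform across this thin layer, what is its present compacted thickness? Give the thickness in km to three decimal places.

Porosity at 2.8 km: φ = 0.7·exp(−0.83×2.8) = 0.0685
Solid-volume conservation: h(1−φ) = h₀(1−φ₀) ⇒ h = h₀·(1−φ₀)/(1−φ)
h = 0.035 × (1 − 0.7)/(1 − 0.0685) = 0.035 × 0.3221 = 0.0113 km

0.011 km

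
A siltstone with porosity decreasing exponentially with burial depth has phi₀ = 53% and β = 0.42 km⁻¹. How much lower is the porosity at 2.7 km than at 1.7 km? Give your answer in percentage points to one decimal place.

phi(1.7) = 0.53·e^(−0.42×1.7) = 0.2595
phi(2.7) = 0.53·e^(−0.42×2.7) = 0.1705
Δphi = 0.2595 − 0.1705 = 0.0890

8.9 percentage points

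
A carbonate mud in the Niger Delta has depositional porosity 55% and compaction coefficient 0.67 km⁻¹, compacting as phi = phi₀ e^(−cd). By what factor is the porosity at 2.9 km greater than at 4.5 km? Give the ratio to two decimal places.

2.92

phi(d₁)/phi(d₂) = e^(−c·d₁)/e^(−c·d₂) = e^{c(d₂−d₁)}
= exp(0.67 × 1.6) = exp(1.072) = 2.9212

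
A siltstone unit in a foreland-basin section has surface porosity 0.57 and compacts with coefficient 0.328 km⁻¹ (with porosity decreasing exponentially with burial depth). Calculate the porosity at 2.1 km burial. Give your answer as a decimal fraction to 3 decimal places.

0.286

n = n₀·exp(−c·Z) = 0.57 × exp(−0.328 × 2.1) = 0.57 × exp(−0.6888)
  = 0.57 × 0.5022 = 0.2862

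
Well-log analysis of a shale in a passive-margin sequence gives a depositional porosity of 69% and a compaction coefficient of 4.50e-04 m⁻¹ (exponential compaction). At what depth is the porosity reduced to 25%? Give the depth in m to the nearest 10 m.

2260 m

Working in km (1 km = 1000 m; β in km⁻¹ = β in m⁻¹ × 1000):
Invert Athy's law: Z = ln(phi₀/phi) / β
Z = ln(0.69/0.25) / 0.45 = ln(2.76) / 0.45 = 1.0152 / 0.45 = 2.256 km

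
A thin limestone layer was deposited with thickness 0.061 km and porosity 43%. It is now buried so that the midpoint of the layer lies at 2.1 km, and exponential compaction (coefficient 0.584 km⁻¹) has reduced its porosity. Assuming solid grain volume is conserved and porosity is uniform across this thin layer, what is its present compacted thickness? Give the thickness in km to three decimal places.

0.040 km

Porosity at 2.1 km: φ = 0.43·exp(−0.584×2.1) = 0.1261
Solid-volume conservation: h(1−φ) = h₀(1−φ₀) ⇒ h = h₀·(1−φ₀)/(1−φ)
h = 0.061 × (1 − 0.43)/(1 − 0.1261) = 0.061 × 0.6523 = 0.0398 km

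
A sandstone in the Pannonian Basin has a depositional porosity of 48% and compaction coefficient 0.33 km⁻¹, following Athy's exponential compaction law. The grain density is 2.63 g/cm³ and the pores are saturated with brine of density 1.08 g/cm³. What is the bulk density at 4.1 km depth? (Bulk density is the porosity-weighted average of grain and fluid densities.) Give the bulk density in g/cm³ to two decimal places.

Porosity at depth: φ = 0.48·exp(−0.33×4.1) = 0.48×0.2585 = 0.1241
Bulk density: ρ_b = (1−φ)ρ_g + φ·ρ_f = 0.8759×2.63 + 0.1241×1.08
       = 2.304 + 0.134 = 2.438 g/cm³

2.44 g/cm³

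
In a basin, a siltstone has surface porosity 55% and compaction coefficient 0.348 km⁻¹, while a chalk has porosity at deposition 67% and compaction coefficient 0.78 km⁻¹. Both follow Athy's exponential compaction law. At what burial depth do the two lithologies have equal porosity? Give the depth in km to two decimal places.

Set φ₀ₐ e^(−βₐd) = φ₀ᵦ e^(−βᵦd) ⇒ ln(φ₀ₐ/φ₀ᵦ) = (βₐ − βᵦ)·d
d = ln(0.55/0.67) / (0.348 − 0.78) = -0.1974 / -0.432 = 0.457 km

0.46 km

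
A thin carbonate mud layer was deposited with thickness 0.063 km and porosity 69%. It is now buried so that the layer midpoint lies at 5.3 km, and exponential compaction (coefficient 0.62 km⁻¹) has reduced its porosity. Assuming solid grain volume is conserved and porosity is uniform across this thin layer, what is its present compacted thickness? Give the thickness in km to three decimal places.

0.020 km

Porosity at 5.3 km: phi = 0.69·exp(−0.62×5.3) = 0.0258
Solid-volume conservation: h(1−phi) = h₀(1−phi₀) ⇒ h = h₀·(1−phi₀)/(1−phi)
h = 0.063 × (1 − 0.69)/(1 − 0.0258) = 0.063 × 0.3182 = 0.0200 km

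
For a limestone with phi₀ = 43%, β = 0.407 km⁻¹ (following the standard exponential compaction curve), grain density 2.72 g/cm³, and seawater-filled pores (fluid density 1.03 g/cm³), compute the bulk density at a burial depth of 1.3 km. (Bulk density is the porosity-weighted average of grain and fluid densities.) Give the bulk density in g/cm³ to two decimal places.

Porosity at depth: phi = 0.43·exp(−0.407×1.3) = 0.43×0.5891 = 0.2533
Bulk density: ρ_b = (1−phi)ρ_g + phi·ρ_f = 0.7467×2.72 + 0.2533×1.03
       = 2.031 + 0.261 = 2.292 g/cm³

2.29 g/cm³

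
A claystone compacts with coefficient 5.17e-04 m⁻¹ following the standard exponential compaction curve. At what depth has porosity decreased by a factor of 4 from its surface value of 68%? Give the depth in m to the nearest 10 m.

Working in km (1 km = 1000 m; β in km⁻¹ = β in m⁻¹ × 1000):
n/n₀ = 1/4 ⇒ exp(−β·z) = 1/4 ⇒ z = ln(4) / β
z = 1.3863 / 0.517 = 2.681 km

2680 m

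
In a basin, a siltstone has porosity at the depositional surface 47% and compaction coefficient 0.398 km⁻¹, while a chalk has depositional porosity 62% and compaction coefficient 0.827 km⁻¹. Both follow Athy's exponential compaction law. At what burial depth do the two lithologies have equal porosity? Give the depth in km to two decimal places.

Set n₀ₐ e^(−kₐZ) = n₀ᵦ e^(−kᵦZ) ⇒ ln(n₀ₐ/n₀ᵦ) = (kₐ − kᵦ)·Z
Z = ln(0.47/0.62) / (0.398 − 0.827) = -0.2770 / -0.429 = 0.646 km

0.65 km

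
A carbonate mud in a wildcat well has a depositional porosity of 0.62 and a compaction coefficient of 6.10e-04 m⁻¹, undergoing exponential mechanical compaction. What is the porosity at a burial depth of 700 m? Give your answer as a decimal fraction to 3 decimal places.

0.405

Working in km (1 km = 1000 m; c in km⁻¹ = c in m⁻¹ × 1000):
φ = φ₀·exp(−c·d) = 0.62 × exp(−0.61 × 0.7) = 0.62 × exp(−0.427)
  = 0.62 × 0.6525 = 0.4045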